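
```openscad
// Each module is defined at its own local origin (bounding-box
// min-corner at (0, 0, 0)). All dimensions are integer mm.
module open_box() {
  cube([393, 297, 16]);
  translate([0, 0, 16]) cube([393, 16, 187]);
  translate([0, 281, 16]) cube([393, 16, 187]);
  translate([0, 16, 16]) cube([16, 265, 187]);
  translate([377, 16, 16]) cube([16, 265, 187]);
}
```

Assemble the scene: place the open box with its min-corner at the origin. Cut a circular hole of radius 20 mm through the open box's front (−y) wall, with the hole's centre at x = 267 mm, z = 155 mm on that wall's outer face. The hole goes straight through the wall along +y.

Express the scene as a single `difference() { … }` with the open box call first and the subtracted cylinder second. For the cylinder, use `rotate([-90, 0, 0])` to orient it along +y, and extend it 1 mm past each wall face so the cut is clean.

difference() {
  open_box();
  translate([267, -1, 155]) rotate([-90, 0, 0]) cylinder(h = 18, r = 20);
}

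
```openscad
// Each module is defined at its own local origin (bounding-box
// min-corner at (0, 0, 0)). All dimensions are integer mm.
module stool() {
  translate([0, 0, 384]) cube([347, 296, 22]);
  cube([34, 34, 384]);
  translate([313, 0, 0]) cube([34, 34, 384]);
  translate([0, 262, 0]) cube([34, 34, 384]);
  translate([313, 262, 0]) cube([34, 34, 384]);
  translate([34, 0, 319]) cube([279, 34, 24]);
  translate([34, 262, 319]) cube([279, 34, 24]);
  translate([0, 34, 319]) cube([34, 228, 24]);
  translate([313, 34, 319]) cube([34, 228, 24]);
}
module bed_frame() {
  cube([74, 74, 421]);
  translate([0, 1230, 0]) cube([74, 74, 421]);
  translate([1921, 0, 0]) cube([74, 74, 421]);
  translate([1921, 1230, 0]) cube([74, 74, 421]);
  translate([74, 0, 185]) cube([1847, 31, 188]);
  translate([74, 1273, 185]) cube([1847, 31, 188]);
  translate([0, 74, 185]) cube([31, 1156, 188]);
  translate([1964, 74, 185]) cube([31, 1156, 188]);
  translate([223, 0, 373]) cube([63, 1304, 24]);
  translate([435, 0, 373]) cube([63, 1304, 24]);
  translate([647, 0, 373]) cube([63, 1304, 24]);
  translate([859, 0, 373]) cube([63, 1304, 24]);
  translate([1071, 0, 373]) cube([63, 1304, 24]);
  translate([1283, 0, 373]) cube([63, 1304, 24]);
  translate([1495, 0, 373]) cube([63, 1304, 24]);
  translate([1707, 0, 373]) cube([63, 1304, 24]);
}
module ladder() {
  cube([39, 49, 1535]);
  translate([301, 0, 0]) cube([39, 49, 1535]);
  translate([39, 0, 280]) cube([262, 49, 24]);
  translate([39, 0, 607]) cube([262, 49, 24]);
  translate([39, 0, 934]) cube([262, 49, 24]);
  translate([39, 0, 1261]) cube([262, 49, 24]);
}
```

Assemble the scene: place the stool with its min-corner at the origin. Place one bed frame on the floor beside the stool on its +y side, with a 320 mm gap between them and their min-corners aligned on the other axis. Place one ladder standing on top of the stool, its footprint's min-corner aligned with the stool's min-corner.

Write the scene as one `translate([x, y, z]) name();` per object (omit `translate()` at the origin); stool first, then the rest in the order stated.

stool();
translate([0, 616, 0]) bed_frame();
translate([0, 0, 406]) ladder();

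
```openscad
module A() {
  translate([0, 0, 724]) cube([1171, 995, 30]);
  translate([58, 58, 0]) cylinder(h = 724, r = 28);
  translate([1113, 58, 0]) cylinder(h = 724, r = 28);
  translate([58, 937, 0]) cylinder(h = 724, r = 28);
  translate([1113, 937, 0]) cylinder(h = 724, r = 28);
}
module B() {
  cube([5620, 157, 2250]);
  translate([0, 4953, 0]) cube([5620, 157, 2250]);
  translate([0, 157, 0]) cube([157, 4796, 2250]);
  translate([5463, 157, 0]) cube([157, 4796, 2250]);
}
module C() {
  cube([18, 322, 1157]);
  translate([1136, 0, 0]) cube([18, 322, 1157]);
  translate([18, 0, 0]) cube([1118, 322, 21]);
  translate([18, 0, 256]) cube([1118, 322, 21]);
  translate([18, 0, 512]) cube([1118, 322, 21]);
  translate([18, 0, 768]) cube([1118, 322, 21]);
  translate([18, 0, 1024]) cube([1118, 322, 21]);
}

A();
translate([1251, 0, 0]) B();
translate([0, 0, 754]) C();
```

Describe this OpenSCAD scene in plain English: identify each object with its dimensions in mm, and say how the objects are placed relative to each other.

A is a rectangular dining table. The top is 1171×995×30 mm with its upper surface at z = 754 mm. It stands on four round legs of 56 mm diameter, each leg's bounding box inset 30 mm from the nearest pair of top edges, running from the floor to the underside of the top.

B is the wall frame of a small rectangular building: four walls, each 2250 mm tall and 157 mm thick, enclosing a footprint 5620 mm (x) by 5110 mm (y) outside-to-outside, with no floor or roof. The front and back walls (the −y and +y sides) span the full width; the two side walls fit between them.

C is a bookshelf 1154 mm wide overall, 322 mm deep and 1157 mm tall. The two sides are 18 mm thick vertical panels. 5 horizontal shelves of 21 mm thickness span between the inner faces of the sides; the lowest shelf sits on the floor and shelves are stacked with a clear vertical gap of 235 mm between each pair.

The house frame is on the floor beside the table on its +x side. The bookshelf is on top of the table.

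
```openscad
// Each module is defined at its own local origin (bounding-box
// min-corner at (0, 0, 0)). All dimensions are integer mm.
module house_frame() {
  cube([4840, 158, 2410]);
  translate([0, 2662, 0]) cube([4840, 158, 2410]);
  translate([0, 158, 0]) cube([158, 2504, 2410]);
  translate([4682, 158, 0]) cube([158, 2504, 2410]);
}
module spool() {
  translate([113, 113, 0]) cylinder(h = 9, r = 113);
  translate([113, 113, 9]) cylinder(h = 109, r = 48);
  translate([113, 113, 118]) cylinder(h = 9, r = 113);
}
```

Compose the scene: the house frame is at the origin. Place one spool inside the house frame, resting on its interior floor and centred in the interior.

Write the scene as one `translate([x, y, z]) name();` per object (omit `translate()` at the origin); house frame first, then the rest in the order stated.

house_frame();
translate([2307, 1297, 0]) spool();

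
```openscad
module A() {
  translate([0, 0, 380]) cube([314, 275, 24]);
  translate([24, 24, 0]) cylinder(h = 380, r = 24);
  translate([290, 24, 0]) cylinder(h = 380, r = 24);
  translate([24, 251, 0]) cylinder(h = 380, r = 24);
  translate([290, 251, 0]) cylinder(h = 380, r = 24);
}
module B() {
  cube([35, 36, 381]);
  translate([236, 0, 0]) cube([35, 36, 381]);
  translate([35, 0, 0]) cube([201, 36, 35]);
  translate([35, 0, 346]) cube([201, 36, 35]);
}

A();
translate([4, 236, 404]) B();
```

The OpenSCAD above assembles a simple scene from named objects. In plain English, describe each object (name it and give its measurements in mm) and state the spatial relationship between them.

A is a simple wooden stool: a rectangular seat 314 mm (x) by 275 mm (y), 24 mm thick, top face at z = 404 mm, on four round legs, each 48 mm in diameter. The legs rest on z = 0, each leg's axis is inset half a diameter from the nearest pair of seat edges (so the leg's bounding box is flush with the corner).

B is a picture frame with a 201×311 mm rectangular opening (x by z) and a uniform 35 mm border on every side. Frame depth is 36 mm along y. It is built from two vertical stiles running the full outside height and two horizontal rails spanning the gap between the stiles.

The picture frame is on top of the stool.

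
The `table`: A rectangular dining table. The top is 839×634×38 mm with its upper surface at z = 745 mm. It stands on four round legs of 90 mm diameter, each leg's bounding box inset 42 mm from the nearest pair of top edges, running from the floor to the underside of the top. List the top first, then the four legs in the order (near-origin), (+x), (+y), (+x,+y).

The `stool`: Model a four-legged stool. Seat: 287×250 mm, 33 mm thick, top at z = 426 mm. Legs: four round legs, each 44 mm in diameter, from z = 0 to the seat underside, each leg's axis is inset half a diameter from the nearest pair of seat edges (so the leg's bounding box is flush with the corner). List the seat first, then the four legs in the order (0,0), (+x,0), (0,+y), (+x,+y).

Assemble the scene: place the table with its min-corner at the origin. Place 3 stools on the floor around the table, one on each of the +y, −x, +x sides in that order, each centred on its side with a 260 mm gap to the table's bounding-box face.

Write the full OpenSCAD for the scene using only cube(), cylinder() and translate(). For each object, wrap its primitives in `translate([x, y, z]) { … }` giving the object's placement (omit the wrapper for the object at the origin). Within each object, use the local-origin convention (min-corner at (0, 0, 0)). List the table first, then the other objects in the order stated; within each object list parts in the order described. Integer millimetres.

translate([0, 0, 707]) cube([839, 634, 38]);
translate([87, 87, 0]) cylinder(h = 707, r = 45);
translate([752, 87, 0]) cylinder(h = 707, r = 45);
translate([87, 547, 0]) cylinder(h = 707, r = 45);
translate([752, 547, 0]) cylinder(h = 707, r = 45);
translate([276, 894, 0]) {
  translate([0, 0, 393]) cube([287, 250, 33]);
  translate([22, 22, 0]) cylinder(h = 393, r = 22);
  translate([265, 22, 0]) cylinder(h = 393, r = 22);
  translate([22, 228, 0]) cylinder(h = 393, r = 22);
  translate([265, 228, 0]) cylinder(h = 393, r = 22);
}
translate([-547, 192, 0]) {
  translate([0, 0, 393]) cube([287, 250, 33]);
  translate([22, 22, 0]) cylinder(h = 393, r = 22);
  translate([265, 22, 0]) cylinder(h = 393, r = 22);
  translate([22, 228, 0]) cylinder(h = 393, r = 22);
  translate([265, 228, 0]) cylinder(h = 393, r = 22);
}
translate([1099, 192, 0]) {
  translate([0, 0, 393]) cube([287, 250, 33]);
  translate([22, 22, 0]) cylinder(h = 393, r = 22);
  translate([265, 22, 0]) cylinder(h = 393, r = 22);
  translate([22, 228, 0]) cylinder(h = 393, r = 22);
  translate([265, 228, 0]) cylinder(h = 393, r = 22);
}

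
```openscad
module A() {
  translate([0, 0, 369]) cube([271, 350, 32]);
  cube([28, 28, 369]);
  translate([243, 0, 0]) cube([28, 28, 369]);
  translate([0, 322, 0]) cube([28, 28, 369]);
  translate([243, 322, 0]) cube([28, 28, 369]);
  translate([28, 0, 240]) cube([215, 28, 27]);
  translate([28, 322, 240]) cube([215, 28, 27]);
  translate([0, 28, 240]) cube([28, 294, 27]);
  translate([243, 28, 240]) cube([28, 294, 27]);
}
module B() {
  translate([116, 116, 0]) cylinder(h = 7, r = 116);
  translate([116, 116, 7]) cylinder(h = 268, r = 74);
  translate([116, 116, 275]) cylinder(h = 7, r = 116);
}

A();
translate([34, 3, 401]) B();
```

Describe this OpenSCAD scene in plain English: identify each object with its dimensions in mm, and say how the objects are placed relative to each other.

A is a four-legged stool. The seat is a 271×350×32 mm slab whose top surface is at z = 401 mm; four square legs, each 28×28 mm in cross-section, run from the floor (z = 0) to the underside of the seat, each flush with a corner of the seat. Four stretchers, 28 mm wide and 27 mm tall, connect adjacent legs with their undersides at z = 240 mm, each running between the inner faces of the legs it joins and aligned with the legs' outer faces on the other axis.

B is a spool: two coaxial disc flanges of radius 116 mm and thickness 7 mm, joined by a core cylinder of radius 74 mm and height 268 mm. The lower flange rests on z = 0 and the three cylinders share a vertical axis.

The spool is on top of the stool.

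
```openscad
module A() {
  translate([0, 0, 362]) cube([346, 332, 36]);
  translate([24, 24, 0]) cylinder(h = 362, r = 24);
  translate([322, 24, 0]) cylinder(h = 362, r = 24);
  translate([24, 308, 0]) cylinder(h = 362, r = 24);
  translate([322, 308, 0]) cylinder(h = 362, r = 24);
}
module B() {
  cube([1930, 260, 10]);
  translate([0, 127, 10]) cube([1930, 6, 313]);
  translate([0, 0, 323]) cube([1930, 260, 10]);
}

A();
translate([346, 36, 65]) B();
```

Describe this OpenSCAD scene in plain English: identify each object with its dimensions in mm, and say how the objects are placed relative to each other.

A is a simple wooden stool: a rectangular seat 346 mm (x) by 332 mm (y), 36 mm thick, top face at z = 398 mm, on four round legs, each 48 mm in diameter. The legs rest on z = 0, each leg's axis is inset half a diameter from the nearest pair of seat edges (so the leg's bounding box is flush with the corner).

B is an I-beam lying along x, 1930 mm long. Overall section height 333 mm. Two flanges 260 mm wide (y) and 10 mm thick, one on the floor and one at the top; a web 6 mm thick runs between them, centred on the flange width.

The I-beam is beside the stool with their tops flush at z = 398.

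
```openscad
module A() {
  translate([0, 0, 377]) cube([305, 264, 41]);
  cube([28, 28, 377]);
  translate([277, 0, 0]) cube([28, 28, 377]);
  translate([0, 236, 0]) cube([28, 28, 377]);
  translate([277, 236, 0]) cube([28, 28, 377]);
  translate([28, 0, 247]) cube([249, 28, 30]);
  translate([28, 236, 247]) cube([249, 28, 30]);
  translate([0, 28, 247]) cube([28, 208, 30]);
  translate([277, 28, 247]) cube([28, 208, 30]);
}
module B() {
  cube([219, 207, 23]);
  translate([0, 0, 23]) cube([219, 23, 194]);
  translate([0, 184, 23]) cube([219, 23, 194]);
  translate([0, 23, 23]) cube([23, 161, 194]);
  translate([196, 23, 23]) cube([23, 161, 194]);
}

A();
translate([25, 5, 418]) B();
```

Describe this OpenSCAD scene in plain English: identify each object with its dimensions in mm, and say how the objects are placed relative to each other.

A is a four-legged stool. The seat is a 305×264×41 mm slab whose top surface is at z = 418 mm; four square legs, each 28×28 mm in cross-section, run from the floor (z = 0) to the underside of the seat, each flush with a corner of the seat. Four stretchers, 28 mm wide and 30 mm tall, connect adjacent legs with their undersides at z = 247 mm, each running between the inner faces of the legs it joins and aligned with the legs' outer faces on the other axis.

B is an open storage box with external size 219×207×217 mm and wall thickness 23 mm (the base is also 23 mm thick). The base covers the whole footprint; the four walls stand on the base, with the y-facing walls full-width and the x-facing walls fitting between their inner faces.

The open box is on top of the stool.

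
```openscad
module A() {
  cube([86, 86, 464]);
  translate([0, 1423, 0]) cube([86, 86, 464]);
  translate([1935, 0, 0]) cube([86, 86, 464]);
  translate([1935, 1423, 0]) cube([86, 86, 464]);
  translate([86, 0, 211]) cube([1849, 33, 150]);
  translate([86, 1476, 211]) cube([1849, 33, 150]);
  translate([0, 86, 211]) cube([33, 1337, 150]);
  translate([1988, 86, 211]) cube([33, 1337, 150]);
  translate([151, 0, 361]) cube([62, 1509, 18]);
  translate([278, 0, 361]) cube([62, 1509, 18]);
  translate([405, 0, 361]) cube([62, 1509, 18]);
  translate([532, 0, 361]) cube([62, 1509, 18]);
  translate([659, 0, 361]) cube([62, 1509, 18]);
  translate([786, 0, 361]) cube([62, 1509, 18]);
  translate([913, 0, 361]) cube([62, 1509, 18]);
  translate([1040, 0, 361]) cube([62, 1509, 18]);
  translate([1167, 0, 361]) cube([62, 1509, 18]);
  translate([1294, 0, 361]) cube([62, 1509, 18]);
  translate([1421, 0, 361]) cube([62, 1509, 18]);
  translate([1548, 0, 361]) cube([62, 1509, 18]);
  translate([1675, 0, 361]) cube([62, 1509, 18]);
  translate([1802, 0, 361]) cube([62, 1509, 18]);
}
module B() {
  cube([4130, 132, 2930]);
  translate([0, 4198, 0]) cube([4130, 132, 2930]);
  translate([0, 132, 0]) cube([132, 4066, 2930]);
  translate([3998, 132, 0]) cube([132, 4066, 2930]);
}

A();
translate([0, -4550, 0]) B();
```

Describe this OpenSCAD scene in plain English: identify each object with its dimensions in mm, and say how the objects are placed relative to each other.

A is a bed frame 2021 mm long (x) by 1509 mm wide (y). Four 86×86 mm corner posts, 464 mm tall, at the corners of the footprint. Four rails of 33 mm thickness and 150 mm height run between adjacent posts with their undersides at z = 211 mm, their outer faces flush with the outside of the frame (the two x-running rails run between the posts' inner faces; the two y-running rails run between the posts' inner faces). 14 slats, each 62 mm wide (x) and 18 mm thick, lie across the top of the two x-running rails, running the full 1509 mm width of the frame in y; the slats are evenly spaced along x between the inner faces of the end posts with equal gaps (rounded down to the nearest mm) at the −x end and between each pair — any rounding remainder accumulates at the +x end.

B is a box-shaped house frame (walls only): outside footprint 4130×4330 mm, wall height 2930 mm, wall thickness 132 mm. The two y-facing walls run the full x-width; the two x-facing walls fit between the inner faces of the y-facing walls.

The house frame is on the floor beside the bed frame on its −y side.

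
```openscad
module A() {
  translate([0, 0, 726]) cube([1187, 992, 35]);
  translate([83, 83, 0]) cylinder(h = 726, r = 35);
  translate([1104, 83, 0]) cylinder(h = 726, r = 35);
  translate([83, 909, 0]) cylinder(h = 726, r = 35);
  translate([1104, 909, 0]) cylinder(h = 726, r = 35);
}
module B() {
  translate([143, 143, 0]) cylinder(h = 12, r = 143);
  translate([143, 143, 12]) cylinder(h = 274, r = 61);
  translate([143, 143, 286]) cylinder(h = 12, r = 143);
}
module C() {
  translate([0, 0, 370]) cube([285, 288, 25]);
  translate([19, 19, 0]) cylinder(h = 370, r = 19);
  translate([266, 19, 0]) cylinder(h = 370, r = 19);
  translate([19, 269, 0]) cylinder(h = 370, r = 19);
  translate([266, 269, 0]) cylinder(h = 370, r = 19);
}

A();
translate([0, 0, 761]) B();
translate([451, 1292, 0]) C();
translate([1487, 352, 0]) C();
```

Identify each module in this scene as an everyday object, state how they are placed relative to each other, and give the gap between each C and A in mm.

A is a table. B is a spool. C is a stool. The spool is on top of the table. Two stools sit around the table at the +y, +x sides. The gap between each stool and the table is 300 mm.

Each stool's nearest face is 300 mm from the table's bounding box.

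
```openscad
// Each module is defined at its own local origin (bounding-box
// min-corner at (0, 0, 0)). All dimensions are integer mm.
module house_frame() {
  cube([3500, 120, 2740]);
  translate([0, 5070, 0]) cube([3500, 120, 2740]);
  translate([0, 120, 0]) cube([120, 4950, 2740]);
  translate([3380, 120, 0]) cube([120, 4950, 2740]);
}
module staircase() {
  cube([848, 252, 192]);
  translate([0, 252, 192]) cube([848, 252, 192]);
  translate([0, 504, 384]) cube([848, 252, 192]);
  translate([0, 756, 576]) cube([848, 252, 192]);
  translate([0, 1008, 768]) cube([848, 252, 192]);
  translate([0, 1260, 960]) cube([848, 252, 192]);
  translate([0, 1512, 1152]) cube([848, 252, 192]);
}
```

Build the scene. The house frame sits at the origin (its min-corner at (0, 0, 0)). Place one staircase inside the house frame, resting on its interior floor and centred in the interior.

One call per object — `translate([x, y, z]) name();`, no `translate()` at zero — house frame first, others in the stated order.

house_frame();
translate([1326, 1713, 0]) staircase();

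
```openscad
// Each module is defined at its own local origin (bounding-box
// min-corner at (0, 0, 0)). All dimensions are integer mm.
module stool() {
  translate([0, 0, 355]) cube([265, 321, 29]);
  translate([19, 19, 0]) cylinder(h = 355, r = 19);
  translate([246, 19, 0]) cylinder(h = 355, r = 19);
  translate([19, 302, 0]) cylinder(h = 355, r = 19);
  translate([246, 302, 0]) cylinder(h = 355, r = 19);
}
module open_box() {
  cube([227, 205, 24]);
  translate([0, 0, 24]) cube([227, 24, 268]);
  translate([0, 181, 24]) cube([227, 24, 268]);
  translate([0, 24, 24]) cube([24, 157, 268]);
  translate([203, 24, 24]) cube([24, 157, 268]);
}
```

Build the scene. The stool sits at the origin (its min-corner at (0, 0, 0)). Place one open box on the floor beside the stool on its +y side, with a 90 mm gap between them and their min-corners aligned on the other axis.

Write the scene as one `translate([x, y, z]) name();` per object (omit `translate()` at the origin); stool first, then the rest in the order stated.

stool();
translate([0, 411, 0]) open_box();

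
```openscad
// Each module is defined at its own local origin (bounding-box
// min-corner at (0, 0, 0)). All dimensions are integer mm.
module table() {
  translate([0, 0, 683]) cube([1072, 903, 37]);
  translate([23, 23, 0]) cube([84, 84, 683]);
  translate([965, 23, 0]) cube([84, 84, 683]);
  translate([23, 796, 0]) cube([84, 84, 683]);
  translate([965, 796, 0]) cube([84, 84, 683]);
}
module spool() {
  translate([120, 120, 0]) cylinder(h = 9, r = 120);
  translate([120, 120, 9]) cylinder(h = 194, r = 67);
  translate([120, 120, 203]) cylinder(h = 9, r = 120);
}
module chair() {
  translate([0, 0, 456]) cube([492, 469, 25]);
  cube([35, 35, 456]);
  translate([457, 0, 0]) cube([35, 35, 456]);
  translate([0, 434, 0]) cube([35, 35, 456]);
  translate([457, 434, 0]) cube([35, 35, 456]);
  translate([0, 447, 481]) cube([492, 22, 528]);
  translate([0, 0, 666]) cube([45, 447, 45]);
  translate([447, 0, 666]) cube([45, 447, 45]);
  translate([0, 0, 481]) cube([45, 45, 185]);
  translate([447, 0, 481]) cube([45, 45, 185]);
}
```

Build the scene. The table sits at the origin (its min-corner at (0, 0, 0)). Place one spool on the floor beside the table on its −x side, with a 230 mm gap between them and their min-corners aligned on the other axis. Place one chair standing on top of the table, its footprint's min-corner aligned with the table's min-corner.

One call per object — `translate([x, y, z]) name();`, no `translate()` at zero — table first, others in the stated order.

table();
translate([-470, 0, 0]) spool();
translate([0, 0, 720]) chair();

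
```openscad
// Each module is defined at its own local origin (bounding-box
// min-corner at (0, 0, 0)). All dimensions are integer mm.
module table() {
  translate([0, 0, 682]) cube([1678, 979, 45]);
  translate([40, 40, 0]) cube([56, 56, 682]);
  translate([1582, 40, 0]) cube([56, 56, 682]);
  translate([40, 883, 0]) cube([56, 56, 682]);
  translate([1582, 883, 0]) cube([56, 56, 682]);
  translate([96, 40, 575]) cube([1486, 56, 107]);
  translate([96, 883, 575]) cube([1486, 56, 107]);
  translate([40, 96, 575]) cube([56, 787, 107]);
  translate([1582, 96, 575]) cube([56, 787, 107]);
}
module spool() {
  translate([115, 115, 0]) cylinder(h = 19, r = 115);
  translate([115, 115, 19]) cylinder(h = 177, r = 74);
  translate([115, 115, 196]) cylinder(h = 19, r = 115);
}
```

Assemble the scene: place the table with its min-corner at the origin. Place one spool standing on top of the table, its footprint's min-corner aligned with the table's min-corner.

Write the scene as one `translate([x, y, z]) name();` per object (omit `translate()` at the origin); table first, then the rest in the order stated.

table();
translate([0, 0, 727]) spool();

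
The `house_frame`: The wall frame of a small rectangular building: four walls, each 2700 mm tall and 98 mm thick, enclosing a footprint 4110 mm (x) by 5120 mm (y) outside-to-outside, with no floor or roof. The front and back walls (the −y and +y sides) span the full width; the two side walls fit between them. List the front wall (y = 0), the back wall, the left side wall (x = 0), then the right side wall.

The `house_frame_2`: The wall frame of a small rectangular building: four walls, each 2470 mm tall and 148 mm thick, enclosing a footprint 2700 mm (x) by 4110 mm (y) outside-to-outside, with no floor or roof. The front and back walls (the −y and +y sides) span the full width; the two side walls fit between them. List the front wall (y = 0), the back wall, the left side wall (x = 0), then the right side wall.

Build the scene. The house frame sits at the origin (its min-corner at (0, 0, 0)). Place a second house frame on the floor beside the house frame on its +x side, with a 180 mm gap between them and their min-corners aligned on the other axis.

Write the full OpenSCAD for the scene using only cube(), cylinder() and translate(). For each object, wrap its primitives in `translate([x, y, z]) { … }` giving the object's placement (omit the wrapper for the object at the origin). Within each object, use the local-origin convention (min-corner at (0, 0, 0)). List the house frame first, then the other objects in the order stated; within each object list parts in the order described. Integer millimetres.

cube([4110, 98, 2700]);
translate([0, 5022, 0]) cube([4110, 98, 2700]);
translate([0, 98, 0]) cube([98, 4924, 2700]);
translate([4012, 98, 0]) cube([98, 4924, 2700]);
translate([4290, 0, 0]) {
  cube([2700, 148, 2470]);
  translate([0, 3962, 0]) cube([2700, 148, 2470]);
  translate([0, 148, 0]) cube([148, 3814, 2470]);
  translate([2552, 148, 0]) cube([148, 3814, 2470]);
}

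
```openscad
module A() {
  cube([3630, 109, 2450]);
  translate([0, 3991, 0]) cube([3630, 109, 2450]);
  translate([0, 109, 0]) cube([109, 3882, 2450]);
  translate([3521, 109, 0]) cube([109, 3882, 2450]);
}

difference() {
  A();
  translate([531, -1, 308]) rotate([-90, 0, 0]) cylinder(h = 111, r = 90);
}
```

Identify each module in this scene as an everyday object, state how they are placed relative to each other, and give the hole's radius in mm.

A is a house frame. The house frame has a circular hole through its front wall. The hole's radius is 90 mm.

The subtracted cylinder has r = 90 mm.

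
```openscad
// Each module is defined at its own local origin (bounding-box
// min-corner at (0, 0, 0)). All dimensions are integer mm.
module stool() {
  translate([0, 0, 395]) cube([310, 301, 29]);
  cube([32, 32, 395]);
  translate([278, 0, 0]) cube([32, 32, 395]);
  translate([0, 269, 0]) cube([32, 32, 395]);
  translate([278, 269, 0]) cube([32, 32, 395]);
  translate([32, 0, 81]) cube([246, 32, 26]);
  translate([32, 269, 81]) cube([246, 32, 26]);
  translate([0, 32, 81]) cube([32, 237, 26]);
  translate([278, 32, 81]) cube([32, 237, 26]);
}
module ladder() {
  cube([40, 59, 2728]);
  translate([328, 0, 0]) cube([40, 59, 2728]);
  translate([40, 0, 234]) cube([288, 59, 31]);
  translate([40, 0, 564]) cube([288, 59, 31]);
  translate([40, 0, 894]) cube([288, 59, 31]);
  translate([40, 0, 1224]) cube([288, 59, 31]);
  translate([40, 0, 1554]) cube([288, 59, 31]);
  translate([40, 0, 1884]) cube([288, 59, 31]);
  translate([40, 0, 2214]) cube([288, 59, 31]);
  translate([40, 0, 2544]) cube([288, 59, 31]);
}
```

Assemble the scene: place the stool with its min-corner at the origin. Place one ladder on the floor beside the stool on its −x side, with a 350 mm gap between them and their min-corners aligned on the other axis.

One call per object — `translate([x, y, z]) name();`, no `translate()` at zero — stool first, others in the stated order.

stool();
translate([-718, 0, 0]) ladder();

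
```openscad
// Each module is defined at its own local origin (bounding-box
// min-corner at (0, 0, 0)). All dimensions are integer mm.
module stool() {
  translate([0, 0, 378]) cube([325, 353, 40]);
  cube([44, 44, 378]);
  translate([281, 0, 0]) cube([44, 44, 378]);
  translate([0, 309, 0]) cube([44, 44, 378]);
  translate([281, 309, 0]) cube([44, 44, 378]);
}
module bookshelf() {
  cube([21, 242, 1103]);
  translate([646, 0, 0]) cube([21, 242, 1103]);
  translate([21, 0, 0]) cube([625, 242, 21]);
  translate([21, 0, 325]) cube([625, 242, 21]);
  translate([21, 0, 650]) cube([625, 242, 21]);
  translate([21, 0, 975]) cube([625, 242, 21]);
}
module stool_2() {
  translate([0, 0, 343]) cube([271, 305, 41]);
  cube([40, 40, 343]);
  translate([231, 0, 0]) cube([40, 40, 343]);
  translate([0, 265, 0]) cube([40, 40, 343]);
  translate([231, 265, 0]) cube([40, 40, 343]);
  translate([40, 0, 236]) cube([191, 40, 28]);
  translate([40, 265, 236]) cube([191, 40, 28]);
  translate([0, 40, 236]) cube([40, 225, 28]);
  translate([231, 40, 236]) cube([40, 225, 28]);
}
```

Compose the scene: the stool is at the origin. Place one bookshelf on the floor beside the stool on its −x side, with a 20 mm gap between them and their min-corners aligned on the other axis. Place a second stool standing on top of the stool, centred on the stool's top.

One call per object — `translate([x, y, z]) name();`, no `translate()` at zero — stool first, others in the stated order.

stool();
translate([-687, 0, 0]) bookshelf();
translate([27, 24, 418]) stool_2();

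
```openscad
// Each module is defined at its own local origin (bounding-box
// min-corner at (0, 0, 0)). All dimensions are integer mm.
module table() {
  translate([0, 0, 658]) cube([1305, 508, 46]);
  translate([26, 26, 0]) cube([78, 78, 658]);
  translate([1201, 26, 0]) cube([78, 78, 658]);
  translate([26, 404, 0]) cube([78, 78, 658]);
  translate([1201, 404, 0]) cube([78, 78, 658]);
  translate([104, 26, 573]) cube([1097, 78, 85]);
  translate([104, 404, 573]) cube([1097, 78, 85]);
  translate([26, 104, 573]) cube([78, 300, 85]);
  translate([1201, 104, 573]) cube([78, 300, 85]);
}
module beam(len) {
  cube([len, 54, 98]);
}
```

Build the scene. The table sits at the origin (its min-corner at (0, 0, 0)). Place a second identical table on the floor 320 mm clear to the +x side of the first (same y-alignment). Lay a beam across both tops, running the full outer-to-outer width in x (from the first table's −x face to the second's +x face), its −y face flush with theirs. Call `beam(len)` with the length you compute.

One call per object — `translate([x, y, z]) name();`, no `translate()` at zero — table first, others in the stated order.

table();
translate([1625, 0, 0]) table();
translate([0, 0, 704]) beam(2930);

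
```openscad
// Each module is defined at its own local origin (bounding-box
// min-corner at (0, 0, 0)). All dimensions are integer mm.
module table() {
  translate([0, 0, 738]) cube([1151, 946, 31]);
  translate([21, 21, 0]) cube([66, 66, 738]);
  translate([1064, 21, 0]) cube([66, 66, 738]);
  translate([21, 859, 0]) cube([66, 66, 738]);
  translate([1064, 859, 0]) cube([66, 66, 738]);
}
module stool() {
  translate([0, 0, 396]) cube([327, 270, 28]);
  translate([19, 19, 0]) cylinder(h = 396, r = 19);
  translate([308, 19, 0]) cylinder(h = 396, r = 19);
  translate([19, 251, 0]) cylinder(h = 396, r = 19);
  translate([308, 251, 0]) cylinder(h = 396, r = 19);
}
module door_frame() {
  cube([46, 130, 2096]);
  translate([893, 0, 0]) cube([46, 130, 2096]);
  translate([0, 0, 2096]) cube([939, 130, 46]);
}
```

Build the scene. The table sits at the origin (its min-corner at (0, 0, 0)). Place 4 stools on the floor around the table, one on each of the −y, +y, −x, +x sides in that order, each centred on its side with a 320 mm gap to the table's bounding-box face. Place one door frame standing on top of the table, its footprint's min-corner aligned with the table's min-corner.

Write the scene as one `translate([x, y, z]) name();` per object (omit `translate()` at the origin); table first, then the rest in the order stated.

table();
translate([412, -590, 0]) stool();
translate([412, 1266, 0]) stool();
translate([-647, 338, 0]) stool();
translate([1471, 338, 0]) stool();
translate([0, 0, 769]) door_frame();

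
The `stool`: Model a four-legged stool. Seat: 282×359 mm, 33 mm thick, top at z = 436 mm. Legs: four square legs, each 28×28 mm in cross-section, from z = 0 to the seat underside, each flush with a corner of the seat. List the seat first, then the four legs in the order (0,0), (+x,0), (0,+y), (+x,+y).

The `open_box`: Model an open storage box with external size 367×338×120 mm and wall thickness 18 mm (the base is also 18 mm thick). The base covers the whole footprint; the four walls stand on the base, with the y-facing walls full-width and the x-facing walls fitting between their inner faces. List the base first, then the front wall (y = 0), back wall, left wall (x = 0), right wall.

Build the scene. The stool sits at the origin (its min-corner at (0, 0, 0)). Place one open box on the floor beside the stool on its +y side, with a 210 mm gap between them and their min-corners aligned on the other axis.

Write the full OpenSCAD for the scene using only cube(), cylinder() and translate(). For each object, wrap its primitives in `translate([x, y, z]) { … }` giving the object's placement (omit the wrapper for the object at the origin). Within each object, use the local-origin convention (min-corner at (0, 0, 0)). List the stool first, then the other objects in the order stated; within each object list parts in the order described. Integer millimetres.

translate([0, 0, 403]) cube([282, 359, 33]);
cube([28, 28, 403]);
translate([254, 0, 0]) cube([28, 28, 403]);
translate([0, 331, 0]) cube([28, 28, 403]);
translate([254, 331, 0]) cube([28, 28, 403]);
translate([0, 569, 0]) {
  cube([367, 338, 18]);
  translate([0, 0, 18]) cube([367, 18, 102]);
  translate([0, 320, 18]) cube([367, 18, 102]);
  translate([0, 18, 18]) cube([18, 302, 102]);
  translate([349, 18, 18]) cube([18, 302, 102]);
}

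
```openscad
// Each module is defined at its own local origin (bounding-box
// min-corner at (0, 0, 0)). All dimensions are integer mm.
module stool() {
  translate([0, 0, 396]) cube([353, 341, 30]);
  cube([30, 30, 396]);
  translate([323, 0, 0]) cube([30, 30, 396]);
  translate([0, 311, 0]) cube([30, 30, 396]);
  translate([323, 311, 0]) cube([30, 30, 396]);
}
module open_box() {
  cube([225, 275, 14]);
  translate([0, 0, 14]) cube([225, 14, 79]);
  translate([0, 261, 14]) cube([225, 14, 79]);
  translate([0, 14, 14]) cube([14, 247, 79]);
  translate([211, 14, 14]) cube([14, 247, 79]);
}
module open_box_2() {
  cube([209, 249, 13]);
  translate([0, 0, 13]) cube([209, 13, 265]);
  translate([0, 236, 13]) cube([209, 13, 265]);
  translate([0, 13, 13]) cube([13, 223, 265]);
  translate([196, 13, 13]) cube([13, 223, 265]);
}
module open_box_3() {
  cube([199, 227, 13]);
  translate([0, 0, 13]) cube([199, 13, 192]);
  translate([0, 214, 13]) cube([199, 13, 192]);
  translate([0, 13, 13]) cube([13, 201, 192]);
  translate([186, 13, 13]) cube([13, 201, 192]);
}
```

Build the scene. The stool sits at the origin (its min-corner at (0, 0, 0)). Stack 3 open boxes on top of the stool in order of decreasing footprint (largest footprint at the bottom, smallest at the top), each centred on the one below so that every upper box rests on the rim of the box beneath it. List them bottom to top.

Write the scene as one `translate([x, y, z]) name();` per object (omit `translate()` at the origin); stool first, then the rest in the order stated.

stool();
translate([64, 33, 426]) open_box();
translate([72, 46, 519]) open_box_2();
translate([77, 57, 797]) open_box_3();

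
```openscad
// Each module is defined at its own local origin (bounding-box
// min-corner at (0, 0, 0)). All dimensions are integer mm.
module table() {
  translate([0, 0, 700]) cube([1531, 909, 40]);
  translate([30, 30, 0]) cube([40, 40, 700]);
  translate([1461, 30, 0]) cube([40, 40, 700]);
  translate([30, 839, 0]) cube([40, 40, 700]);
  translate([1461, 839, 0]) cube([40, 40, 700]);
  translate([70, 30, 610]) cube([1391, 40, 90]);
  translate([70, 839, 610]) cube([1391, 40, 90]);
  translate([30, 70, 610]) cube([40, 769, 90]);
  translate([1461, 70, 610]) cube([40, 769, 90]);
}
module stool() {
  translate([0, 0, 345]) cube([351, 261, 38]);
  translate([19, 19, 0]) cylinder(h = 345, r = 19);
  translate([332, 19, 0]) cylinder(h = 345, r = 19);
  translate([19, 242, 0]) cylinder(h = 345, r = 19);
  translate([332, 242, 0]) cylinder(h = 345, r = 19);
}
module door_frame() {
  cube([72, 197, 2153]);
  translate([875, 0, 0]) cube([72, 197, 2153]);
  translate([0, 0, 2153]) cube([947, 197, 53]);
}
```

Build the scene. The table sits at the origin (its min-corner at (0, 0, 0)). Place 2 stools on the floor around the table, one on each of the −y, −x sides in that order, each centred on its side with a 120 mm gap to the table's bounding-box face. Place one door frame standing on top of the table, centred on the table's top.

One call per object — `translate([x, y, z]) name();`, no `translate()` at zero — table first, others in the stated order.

table();
translate([590, -381, 0]) stool();
translate([-471, 324, 0]) stool();
translate([292, 356, 740]) door_frame();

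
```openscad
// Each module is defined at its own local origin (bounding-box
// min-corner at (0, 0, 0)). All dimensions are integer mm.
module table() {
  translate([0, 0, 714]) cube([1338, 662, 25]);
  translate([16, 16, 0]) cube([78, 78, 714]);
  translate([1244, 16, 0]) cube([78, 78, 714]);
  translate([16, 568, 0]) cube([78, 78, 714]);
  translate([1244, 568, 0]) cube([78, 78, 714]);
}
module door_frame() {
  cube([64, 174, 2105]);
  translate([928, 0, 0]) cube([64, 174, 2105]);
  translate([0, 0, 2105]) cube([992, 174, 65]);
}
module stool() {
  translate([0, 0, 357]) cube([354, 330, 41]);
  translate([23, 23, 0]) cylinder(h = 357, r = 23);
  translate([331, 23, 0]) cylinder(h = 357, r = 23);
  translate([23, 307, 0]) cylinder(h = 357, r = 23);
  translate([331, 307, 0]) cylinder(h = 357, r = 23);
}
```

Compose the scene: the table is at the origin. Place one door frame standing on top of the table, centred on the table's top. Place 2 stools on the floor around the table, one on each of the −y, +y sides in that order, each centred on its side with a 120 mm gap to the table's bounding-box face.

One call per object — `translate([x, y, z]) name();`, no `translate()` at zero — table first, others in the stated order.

table();
translate([173, 244, 739]) door_frame();
translate([492, -450, 0]) stool();
translate([492, 782, 0]) stool();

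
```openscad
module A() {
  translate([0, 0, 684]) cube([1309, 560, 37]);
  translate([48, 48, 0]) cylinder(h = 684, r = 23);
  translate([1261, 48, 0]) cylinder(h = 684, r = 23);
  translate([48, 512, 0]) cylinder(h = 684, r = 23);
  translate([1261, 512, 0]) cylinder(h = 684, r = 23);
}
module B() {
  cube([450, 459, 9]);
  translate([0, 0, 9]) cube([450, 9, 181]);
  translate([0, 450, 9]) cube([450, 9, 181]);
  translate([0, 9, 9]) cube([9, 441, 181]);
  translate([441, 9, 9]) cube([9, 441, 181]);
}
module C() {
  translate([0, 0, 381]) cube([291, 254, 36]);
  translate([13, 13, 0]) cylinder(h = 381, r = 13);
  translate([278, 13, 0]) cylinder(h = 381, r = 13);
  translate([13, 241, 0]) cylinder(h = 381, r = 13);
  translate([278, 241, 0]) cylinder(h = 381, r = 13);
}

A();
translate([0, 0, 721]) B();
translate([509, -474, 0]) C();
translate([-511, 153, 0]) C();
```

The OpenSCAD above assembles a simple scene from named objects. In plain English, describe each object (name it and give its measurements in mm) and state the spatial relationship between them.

A is a table with a 1309×560 mm rectangular top, 37 mm thick, top surface at z = 721 mm, supported by four round legs of 46 mm diameter, each leg's bounding box inset 25 mm from the nearest pair of top edges, running from the floor.

B is an open-topped rectangular box: outside dimensions 450×459×190 mm, with a uniform wall and base thickness of 9 mm. The base is a full 450×459 slab on the floor; four walls sit on top of the base. The front and back walls (the −y and +y sides) span the full width; the two side walls fit between them.

C is a simple wooden stool: a rectangular seat 291 mm (x) by 254 mm (y), 36 mm thick, top face at z = 417 mm, on four round legs, each 26 mm in diameter. The legs rest on z = 0, each leg's axis is inset half a diameter from the nearest pair of seat edges (so the leg's bounding box is flush with the corner).

The open box is on top of the table. Two stools sit around the table at the −y, −x sides.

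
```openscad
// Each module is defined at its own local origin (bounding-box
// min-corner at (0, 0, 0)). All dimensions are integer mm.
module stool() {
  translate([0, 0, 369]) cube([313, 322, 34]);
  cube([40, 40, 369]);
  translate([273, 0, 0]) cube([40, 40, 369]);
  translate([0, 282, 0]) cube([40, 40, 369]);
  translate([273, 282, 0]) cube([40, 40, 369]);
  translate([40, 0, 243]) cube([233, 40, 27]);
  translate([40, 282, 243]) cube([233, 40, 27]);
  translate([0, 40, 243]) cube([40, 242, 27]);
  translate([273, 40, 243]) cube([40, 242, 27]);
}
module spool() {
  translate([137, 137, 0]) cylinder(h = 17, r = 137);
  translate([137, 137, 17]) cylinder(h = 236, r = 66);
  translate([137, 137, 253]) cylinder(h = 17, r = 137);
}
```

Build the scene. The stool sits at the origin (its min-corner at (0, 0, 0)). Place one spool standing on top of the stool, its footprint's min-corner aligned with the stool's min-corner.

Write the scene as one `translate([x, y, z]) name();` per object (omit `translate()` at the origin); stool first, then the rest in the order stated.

stool();
translate([0, 0, 403]) spool();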